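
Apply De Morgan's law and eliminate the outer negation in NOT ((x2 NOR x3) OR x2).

NOT (x2 NOR x3) AND NOT x2
De Morgan's: NOT(OR of terms) = AND of negations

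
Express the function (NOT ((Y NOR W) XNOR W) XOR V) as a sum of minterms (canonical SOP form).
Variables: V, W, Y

Σm(0, 2, 3, 5) = (NOT V AND NOT W AND NOT Y) OR (NOT V AND W AND NOT Y) OR (NOT V AND W AND Y) OR (V AND NOT W AND Y)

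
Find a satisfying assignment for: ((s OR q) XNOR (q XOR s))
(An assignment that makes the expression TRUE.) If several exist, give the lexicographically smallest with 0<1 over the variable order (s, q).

s=0, q=0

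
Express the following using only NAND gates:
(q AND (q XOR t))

((q NAND ((q NAND (q NAND t)) NAND (t NAND (q NAND t)))) NAND (q NAND ((q NAND (q NAND t)) NAND (t NAND (q NAND t)))))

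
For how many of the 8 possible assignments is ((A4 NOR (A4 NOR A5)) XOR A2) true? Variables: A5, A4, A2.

Satisfying assignments: (0,0,1), (0,1,1), (1,0,0), (1,1,1)
Count: 4 out of 8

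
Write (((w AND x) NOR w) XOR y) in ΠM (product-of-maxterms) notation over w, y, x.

ΠM(2, 3, 4, 5) = (w OR NOT y OR x) AND (w OR NOT y OR NOT x) AND (NOT w OR y OR x) AND (NOT w OR y OR NOT x)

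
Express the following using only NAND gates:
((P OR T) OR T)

((((P NAND P) NAND (T NAND T)) NAND ((P NAND P) NAND (T NAND T))) NAND (T NAND T))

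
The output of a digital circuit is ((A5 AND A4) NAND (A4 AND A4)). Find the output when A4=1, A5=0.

Substituting: ((0 AND 1) NAND (1 AND 1))
= 1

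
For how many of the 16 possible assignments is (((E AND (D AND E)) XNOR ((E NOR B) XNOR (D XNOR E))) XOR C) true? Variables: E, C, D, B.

Satisfying assignments: (0,0,0,1), (0,0,1,0), (0,1,0,0), (0,1,1,1), (1,1,0,0), (1,1,0,1), (1,1,1,0), (1,1,1,1)
Count: 8 out of 16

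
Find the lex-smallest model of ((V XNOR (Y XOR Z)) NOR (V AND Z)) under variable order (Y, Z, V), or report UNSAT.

Y=0, Z=0, V=1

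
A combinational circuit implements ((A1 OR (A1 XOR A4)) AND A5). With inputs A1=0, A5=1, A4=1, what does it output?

Substituting: ((0 OR (0 XOR 1)) AND 1)
= 1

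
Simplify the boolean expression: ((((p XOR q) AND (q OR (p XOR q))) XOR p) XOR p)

By XOR self-cancellation ((E XOR v) XOR v = E) then absorption (E AND (E OR v) = E):
= (p XOR q)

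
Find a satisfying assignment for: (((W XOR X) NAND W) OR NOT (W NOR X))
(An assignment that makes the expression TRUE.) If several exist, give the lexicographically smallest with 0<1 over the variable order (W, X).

W=0, X=0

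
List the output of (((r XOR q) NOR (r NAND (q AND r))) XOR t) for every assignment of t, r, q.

t | r | q | Output
------------------
0 | 0 | 0 | 0
0 | 0 | 1 | 0
0 | 1 | 0 | 0
0 | 1 | 1 | 1
1 | 0 | 0 | 1
1 | 0 | 1 | 1
1 | 1 | 0 | 1
1 | 1 | 1 | 0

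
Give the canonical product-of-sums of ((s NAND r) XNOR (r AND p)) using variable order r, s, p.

ΠM(0, 1, 2, 3, 4, 7) = (r OR s OR p) AND (r OR s OR NOT p) AND (r OR NOT s OR p) AND (r OR NOT s OR NOT p) AND (NOT r OR s OR p) AND (NOT r OR NOT s OR NOT p)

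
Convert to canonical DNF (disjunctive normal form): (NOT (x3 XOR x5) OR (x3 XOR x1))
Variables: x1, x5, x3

(NOT x1 AND NOT x5 AND NOT x3) OR (NOT x1 AND NOT x5 AND x3) OR (NOT x1 AND x5 AND x3) OR (x1 AND NOT x5 AND NOT x3) OR (x1 AND x5 AND NOT x3) OR (x1 AND x5 AND x3)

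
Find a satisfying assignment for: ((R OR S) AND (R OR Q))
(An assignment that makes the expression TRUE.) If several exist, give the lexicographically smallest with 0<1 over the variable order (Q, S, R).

Q=0, S=0, R=1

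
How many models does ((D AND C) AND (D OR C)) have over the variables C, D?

Satisfying assignments: (1,1)
Count: 1 out of 4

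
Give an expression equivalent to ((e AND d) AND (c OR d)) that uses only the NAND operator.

((((e NAND d) NAND (e NAND d)) NAND ((c NAND c) NAND (d NAND d))) NAND (((e NAND d) NAND (e NAND d)) NAND ((c NAND c) NAND (d NAND d))))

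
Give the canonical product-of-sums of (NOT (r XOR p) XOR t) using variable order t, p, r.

ΠM(1, 2, 4, 7) = (t OR p OR NOT r) AND (t OR NOT p OR r) AND (NOT t OR p OR r) AND (NOT t OR NOT p OR NOT r)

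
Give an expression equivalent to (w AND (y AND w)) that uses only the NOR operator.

((w NOR w) NOR (((y NOR y) NOR (w NOR w)) NOR ((y NOR y) NOR (w NOR w))))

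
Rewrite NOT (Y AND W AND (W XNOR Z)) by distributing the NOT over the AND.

NOT Y OR NOT W OR NOT (W XNOR Z)
De Morgan's: NOT(AND of terms) = OR of negations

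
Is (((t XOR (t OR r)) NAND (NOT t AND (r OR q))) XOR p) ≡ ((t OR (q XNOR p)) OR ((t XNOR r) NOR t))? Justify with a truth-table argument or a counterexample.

No. Counterexample: with q=0, t=0, r=1, p=0, Expression 1 = 0 but Expression 2 = 1.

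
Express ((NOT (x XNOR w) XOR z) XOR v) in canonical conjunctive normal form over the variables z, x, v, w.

(z OR x OR v OR w) AND (z OR x OR NOT v OR NOT w) AND (z OR NOT x OR v OR NOT w) AND (z OR NOT x OR NOT v OR w) AND (NOT z OR x OR v OR NOT w) AND (NOT z OR x OR NOT v OR w) AND (NOT z OR NOT x OR v OR w) AND (NOT z OR NOT x OR NOT v OR NOT w)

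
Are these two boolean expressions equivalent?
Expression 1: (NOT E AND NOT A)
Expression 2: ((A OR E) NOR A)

Yes, they are equivalent — the two output columns agree on all 4 assignments:
E | A | Expression 1 | Expression 2
-----------------------------------
0 | 0 | 1 | 1
0 | 1 | 0 | 0
1 | 0 | 0 | 0
1 | 1 | 0 | 0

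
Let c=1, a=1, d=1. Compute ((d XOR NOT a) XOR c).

Substituting: ((1 XOR NOT 1) XOR 1)
= 0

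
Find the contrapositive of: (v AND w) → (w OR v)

Contrapositive: NOT (w OR v) → NOT (v AND w)
Note: A statement and its contrapositive are logically equivalent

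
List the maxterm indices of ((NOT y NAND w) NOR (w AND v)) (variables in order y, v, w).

ΠM(0, 2, 3, 4, 5, 6, 7) = (y OR v OR w) AND (y OR NOT v OR w) AND (y OR NOT v OR NOT w) AND (NOT y OR v OR w) AND (NOT y OR v OR NOT w) AND (NOT y OR NOT v OR w) AND (NOT y OR NOT v OR NOT w)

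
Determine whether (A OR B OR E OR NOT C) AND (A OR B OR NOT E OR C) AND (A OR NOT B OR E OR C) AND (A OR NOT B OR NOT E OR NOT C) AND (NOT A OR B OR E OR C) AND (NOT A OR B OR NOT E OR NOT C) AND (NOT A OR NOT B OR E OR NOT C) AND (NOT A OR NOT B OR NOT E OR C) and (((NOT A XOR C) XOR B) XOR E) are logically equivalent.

Yes, they are equivalent — the two output columns agree on all 16 assignments:
A | B | E | C | Expression 1 | Expression 2
-------------------------------------------
0 | 0 | 0 | 0 | 1 | 1
0 | 0 | 0 | 1 | 0 | 0
0 | 0 | 1 | 0 | 0 | 0
0 | 0 | 1 | 1 | 1 | 1
0 | 1 | 0 | 0 | 0 | 0
0 | 1 | 0 | 1 | 1 | 1
0 | 1 | 1 | 0 | 1 | 1
0 | 1 | 1 | 1 | 0 | 0
1 | 0 | 0 | 0 | 0 | 0
1 | 0 | 0 | 1 | 1 | 1
1 | 0 | 1 | 0 | 1 | 1
1 | 0 | 1 | 1 | 0 | 0
1 | 1 | 0 | 0 | 1 | 1
1 | 1 | 0 | 1 | 0 | 0
1 | 1 | 1 | 0 | 0 | 0
1 | 1 | 1 | 1 | 1 | 1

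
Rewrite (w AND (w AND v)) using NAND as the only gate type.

((w NAND ((w NAND v) NAND (w NAND v))) NAND (w NAND ((w NAND v) NAND (w NAND v))))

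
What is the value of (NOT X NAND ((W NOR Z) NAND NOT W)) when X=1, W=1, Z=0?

Substituting: (NOT 1 NAND ((1 NOR 0) NAND NOT 1))
= 1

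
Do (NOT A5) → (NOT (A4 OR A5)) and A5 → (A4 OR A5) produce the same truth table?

No, Inverse is not equivalent to original (counterexample: A5=0, A4=1)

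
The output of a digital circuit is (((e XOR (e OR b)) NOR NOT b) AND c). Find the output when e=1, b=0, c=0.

Substituting: (((1 XOR (1 OR 0)) NOR NOT 0) AND 0)
= 0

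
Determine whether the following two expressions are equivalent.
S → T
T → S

No, Converse is not equivalent to original (counterexample: T=0, S=1)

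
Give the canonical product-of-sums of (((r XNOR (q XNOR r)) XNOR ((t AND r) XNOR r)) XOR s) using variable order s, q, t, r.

ΠM(0, 2, 3, 5, 9, 12, 14, 15) = (s OR q OR t OR r) AND (s OR q OR NOT t OR r) AND (s OR q OR NOT t OR NOT r) AND (s OR NOT q OR t OR NOT r) AND (NOT s OR q OR t OR NOT r) AND (NOT s OR NOT q OR t OR r) AND (NOT s OR NOT q OR NOT t OR r) AND (NOT s OR NOT q OR NOT t OR NOT r)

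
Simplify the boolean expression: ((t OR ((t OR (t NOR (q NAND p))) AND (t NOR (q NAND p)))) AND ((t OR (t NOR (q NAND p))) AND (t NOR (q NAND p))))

By absorption (E AND (E OR v) = E) then absorption (E AND (E OR v) = E):
= (t NOR (q NAND p))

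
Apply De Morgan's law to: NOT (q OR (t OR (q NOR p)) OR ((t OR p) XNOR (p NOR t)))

NOT q AND NOT (t OR (q NOR p)) AND NOT ((t OR p) XNOR (p NOR t))
De Morgan's: NOT(OR of terms) = AND of negations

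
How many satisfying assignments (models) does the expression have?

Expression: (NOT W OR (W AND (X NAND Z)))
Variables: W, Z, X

Satisfying assignments: (0,0,0), (0,0,1), (0,1,0), (0,1,1), (1,0,0), (1,0,1), (1,1,0)
Count: 7 out of 8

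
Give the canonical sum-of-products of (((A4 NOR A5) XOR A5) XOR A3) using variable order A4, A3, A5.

Σm(0, 1, 5, 6) = (NOT A4 AND NOT A3 AND NOT A5) OR (NOT A4 AND NOT A3 AND A5) OR (A4 AND NOT A3 AND A5) OR (A4 AND A3 AND NOT A5)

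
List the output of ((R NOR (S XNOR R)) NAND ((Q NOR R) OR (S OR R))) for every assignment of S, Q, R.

S | Q | R | Output
------------------
0 | 0 | 0 | 1
0 | 0 | 1 | 1
0 | 1 | 0 | 1
0 | 1 | 1 | 1
1 | 0 | 0 | 0
1 | 0 | 1 | 1
1 | 1 | 0 | 0
1 | 1 | 1 | 1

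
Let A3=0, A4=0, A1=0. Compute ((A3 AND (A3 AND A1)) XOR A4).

Substituting: ((0 AND (0 AND 0)) XOR 0)
= 0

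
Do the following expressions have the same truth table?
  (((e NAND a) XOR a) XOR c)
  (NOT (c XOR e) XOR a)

No. Counterexample: with c=0, a=0, e=1, Expression 1 = 1 but Expression 2 = 0.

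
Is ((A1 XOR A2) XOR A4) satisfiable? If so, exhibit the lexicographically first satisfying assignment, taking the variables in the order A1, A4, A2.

A1=0, A4=0, A2=1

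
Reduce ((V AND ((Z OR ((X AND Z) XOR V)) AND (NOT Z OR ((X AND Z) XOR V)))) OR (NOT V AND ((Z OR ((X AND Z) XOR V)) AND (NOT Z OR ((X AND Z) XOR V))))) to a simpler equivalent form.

By distribution ((E AND v) OR (E AND NOT v) = E) then distribution ((E OR v) AND (E OR NOT v) = E):
= ((X AND Z) XOR V)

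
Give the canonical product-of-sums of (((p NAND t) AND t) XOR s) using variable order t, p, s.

ΠM(0, 2, 5, 6) = (t OR p OR s) AND (t OR NOT p OR s) AND (NOT t OR p OR NOT s) AND (NOT t OR NOT p OR s)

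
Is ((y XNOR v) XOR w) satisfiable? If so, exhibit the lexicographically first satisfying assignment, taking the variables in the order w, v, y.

w=0, v=0, y=0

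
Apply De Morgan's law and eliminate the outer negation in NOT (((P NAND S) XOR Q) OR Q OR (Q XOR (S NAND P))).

NOT ((P NAND S) XOR Q) AND NOT Q AND NOT (Q XOR (S NAND P))
De Morgan's: NOT(OR of terms) = AND of negations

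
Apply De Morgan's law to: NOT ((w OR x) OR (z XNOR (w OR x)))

NOT (w OR x) AND NOT (z XNOR (w OR x))
De Morgan's: NOT(OR of terms) = AND of negations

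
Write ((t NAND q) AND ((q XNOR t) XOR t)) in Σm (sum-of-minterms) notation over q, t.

Σm(0, 1) = (NOT q AND NOT t) OR (NOT q AND t)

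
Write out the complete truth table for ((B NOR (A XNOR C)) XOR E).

A | C | B | E | Output
----------------------
0 | 0 | 0 | 0 | 0
0 | 0 | 0 | 1 | 1
0 | 0 | 1 | 0 | 0
0 | 0 | 1 | 1 | 1
0 | 1 | 0 | 0 | 1
0 | 1 | 0 | 1 | 0
0 | 1 | 1 | 0 | 0
0 | 1 | 1 | 1 | 1
1 | 0 | 0 | 0 | 1
1 | 0 | 0 | 1 | 0
1 | 0 | 1 | 0 | 0
1 | 0 | 1 | 1 | 1
1 | 1 | 0 | 0 | 0
1 | 1 | 0 | 1 | 1
1 | 1 | 1 | 0 | 0
1 | 1 | 1 | 1 | 1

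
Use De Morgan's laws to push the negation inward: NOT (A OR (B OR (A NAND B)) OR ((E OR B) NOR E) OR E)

NOT A AND NOT (B OR (A NAND B)) AND NOT ((E OR B) NOR E) AND NOT E
De Morgan's: NOT(OR of terms) = AND of negations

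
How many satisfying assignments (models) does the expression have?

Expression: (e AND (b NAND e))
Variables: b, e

Satisfying assignments: (0,1)
Count: 1 out of 4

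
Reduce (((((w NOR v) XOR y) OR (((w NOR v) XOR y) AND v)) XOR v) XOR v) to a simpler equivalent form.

By XOR self-cancellation ((E XOR v) XOR v = E) then absorption (E OR (E AND v) = E):
= ((w NOR v) XOR y)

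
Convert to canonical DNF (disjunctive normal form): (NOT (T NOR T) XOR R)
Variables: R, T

(NOT R AND T) OR (R AND NOT T)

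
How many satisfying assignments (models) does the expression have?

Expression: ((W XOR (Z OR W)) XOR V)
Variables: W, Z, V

Satisfying assignments: (0,0,1), (0,1,0), (1,0,1), (1,1,1)
Count: 4 out of 8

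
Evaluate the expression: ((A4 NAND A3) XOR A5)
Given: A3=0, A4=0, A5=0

Substituting: ((0 NAND 0) XOR 0)
= 1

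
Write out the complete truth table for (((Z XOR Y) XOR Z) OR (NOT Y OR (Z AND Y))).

Z | Y | Output
--------------
0 | 0 | 1
0 | 1 | 1
1 | 0 | 1
1 | 1 | 1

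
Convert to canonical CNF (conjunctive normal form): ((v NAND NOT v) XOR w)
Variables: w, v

(NOT w OR v) AND (NOT w OR NOT v)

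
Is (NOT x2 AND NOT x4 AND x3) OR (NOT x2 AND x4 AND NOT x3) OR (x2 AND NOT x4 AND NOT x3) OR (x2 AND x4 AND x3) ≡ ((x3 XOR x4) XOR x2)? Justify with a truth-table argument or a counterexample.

Yes, they are equivalent — the two output columns agree on all 8 assignments:
x2 | x4 | x3 | Expression 1 | Expression 2
------------------------------------------
0 | 0 | 0 | 0 | 0
0 | 0 | 1 | 1 | 1
0 | 1 | 0 | 1 | 1
0 | 1 | 1 | 0 | 0
1 | 0 | 0 | 1 | 1
1 | 0 | 1 | 0 | 0
1 | 1 | 0 | 0 | 0
1 | 1 | 1 | 1 | 1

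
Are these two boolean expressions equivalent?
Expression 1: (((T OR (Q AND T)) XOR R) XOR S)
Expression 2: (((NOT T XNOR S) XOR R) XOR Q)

No. Counterexample: with R=0, Q=1, S=0, T=0, Expression 1 = 0 but Expression 2 = 1.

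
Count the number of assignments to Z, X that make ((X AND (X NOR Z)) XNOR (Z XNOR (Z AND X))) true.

Satisfying assignments: (1,0)
Count: 1 out of 4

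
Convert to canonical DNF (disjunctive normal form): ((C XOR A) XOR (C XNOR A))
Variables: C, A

(NOT C AND NOT A) OR (NOT C AND A) OR (C AND NOT A) OR (C AND A)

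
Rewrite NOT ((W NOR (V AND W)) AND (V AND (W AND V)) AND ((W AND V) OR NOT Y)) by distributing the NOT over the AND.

NOT (W NOR (V AND W)) OR NOT (V AND (W AND V)) OR NOT ((W AND V) OR NOT Y)
De Morgan's: NOT(AND of terms) = OR of negations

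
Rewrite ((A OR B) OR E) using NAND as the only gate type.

((((A NAND A) NAND (B NAND B)) NAND ((A NAND A) NAND (B NAND B))) NAND (E NAND E))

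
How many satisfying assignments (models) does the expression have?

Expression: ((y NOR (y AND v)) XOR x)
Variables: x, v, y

Satisfying assignments: (0,0,0), (0,1,0), (1,0,1), (1,1,1)
Count: 4 out of 8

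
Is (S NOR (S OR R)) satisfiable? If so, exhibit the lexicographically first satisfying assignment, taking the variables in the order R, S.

R=0, S=0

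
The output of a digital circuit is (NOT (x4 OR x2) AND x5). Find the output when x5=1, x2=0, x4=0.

Substituting: (NOT (0 OR 0) AND 1)
= 1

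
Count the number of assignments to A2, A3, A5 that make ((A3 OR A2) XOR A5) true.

Satisfying assignments: (0,0,1), (0,1,0), (1,0,0), (1,1,0)
Count: 4 out of 8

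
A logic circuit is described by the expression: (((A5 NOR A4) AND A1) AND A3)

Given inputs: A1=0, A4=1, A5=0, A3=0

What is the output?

Substituting: (((0 NOR 1) AND 0) AND 0)
= 0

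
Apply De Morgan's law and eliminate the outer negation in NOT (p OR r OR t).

NOT p AND NOT r AND NOT t
De Morgan's: NOT(OR of terms) = AND of negations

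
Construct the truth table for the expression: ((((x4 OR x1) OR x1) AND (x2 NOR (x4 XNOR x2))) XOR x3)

x1 | x4 | x2 | x3 | Output
--------------------------
0 | 0 | 0 | 0 | 0
0 | 0 | 0 | 1 | 1
0 | 0 | 1 | 0 | 0
0 | 0 | 1 | 1 | 1
0 | 1 | 0 | 0 | 1
0 | 1 | 0 | 1 | 0
0 | 1 | 1 | 0 | 0
0 | 1 | 1 | 1 | 1
1 | 0 | 0 | 0 | 0
1 | 0 | 0 | 1 | 1
1 | 0 | 1 | 0 | 0
1 | 0 | 1 | 1 | 1
1 | 1 | 0 | 0 | 1
1 | 1 | 0 | 1 | 0
1 | 1 | 1 | 0 | 0
1 | 1 | 1 | 1 | 1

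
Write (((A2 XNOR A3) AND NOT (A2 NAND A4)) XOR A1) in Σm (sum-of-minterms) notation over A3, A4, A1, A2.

Σm(2, 3, 6, 7, 10, 11, 13, 14) = (NOT A3 AND NOT A4 AND A1 AND NOT A2) OR (NOT A3 AND NOT A4 AND A1 AND A2) OR (NOT A3 AND A4 AND A1 AND NOT A2) OR (NOT A3 AND A4 AND A1 AND A2) OR (A3 AND NOT A4 AND A1 AND NOT A2) OR (A3 AND NOT A4 AND A1 AND A2) OR (A3 AND A4 AND NOT A1 AND A2) OR (A3 AND A4 AND A1 AND NOT A2)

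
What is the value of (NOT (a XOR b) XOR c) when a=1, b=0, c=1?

Substituting: (NOT (1 XOR 0) XOR 1)
= 1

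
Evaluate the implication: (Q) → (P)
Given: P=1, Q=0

Antecedent (Q) = 0; consequent (P) = 1.
0 → 1 = 1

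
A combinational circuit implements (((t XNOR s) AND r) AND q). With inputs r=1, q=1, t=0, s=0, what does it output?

Substituting: (((0 XNOR 0) AND 1) AND 1)
= 1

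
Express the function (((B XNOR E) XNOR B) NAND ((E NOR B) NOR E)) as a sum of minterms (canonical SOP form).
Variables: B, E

Σm(0, 1, 2, 3) = (NOT B AND NOT E) OR (NOT B AND E) OR (B AND NOT E) OR (B AND E)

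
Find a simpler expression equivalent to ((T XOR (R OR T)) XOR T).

By XOR self-cancellation ((E XOR v) XOR v = E):
= (R OR T)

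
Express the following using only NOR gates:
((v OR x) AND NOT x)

((((v NOR x) NOR (v NOR x)) NOR ((v NOR x) NOR (v NOR x))) NOR ((x NOR x) NOR (x NOR x)))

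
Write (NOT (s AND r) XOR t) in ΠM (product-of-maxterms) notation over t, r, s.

ΠM(3, 4, 5, 6) = (t OR NOT r OR NOT s) AND (NOT t OR r OR s) AND (NOT t OR r OR NOT s) AND (NOT t OR NOT r OR s)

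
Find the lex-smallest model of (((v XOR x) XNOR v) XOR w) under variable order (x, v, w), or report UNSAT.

x=0, v=0, w=0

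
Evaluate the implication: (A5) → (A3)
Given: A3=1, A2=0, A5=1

Antecedent (A5) = 1; consequent (A3) = 1.
1 → 1 = 1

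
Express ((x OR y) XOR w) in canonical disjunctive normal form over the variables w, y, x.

(NOT w AND NOT y AND x) OR (NOT w AND y AND NOT x) OR (NOT w AND y AND x) OR (w AND NOT y AND NOT x)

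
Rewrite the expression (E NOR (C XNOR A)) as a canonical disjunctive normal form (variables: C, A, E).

(NOT C AND A AND NOT E) OR (C AND NOT A AND NOT E)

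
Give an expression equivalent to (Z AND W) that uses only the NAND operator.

((Z NAND W) NAND (Z NAND W))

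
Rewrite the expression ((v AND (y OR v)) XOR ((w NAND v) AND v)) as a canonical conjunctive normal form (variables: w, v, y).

(w OR v OR y) AND (w OR v OR NOT y) AND (w OR NOT v OR y) AND (w OR NOT v OR NOT y) AND (NOT w OR v OR y) AND (NOT w OR v OR NOT y)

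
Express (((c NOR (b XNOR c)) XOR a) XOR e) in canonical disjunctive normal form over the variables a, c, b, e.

(NOT a AND NOT c AND NOT b AND e) OR (NOT a AND NOT c AND b AND NOT e) OR (NOT a AND c AND NOT b AND e) OR (NOT a AND c AND b AND e) OR (a AND NOT c AND NOT b AND NOT e) OR (a AND NOT c AND b AND e) OR (a AND c AND NOT b AND NOT e) OR (a AND c AND b AND NOT e)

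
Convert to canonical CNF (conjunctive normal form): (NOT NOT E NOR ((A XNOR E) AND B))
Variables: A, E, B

(A OR E OR NOT B) AND (A OR NOT E OR B) AND (A OR NOT E OR NOT B) AND (NOT A OR NOT E OR B) AND (NOT A OR NOT E OR NOT B)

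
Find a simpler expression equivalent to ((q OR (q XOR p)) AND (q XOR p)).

By absorption (E AND (E OR v) = E):
= (q XOR p)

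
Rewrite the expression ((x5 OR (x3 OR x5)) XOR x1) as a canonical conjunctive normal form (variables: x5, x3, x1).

(x5 OR x3 OR x1) AND (x5 OR NOT x3 OR NOT x1) AND (NOT x5 OR x3 OR NOT x1) AND (NOT x5 OR NOT x3 OR NOT x1)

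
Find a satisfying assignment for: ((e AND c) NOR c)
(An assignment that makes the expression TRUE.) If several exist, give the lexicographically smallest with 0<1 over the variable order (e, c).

e=0, c=0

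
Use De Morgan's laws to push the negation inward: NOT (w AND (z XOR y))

NOT w OR NOT (z XOR y)
De Morgan's: NOT(AND of terms) = OR of negations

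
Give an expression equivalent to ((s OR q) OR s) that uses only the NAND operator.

((((s NAND s) NAND (q NAND q)) NAND ((s NAND s) NAND (q NAND q))) NAND (s NAND s))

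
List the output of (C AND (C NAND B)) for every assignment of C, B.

C | B | Output
--------------
0 | 0 | 0
0 | 1 | 0
1 | 0 | 1
1 | 1 | 0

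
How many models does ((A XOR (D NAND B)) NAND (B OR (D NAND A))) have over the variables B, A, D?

Satisfying assignments: (0,1,0), (0,1,1), (1,0,1), (1,1,0)
Count: 4 out of 8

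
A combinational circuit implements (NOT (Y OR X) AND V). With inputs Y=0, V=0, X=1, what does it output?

Substituting: (NOT (0 OR 1) AND 0)
= 0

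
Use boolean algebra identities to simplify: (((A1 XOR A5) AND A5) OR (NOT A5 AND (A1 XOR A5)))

By distribution ((E AND v) OR (E AND NOT v) = E):
= (A1 XOR A5)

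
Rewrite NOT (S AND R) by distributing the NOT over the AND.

NOT S OR NOT R
De Morgan's: NOT(AND of terms) = OR of negations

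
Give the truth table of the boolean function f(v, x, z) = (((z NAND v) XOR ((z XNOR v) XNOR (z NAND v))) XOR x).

v | x | z | Output
------------------
0 | 0 | 0 | 0
0 | 0 | 1 | 1
0 | 1 | 0 | 1
0 | 1 | 1 | 0
1 | 0 | 0 | 1
1 | 0 | 1 | 0
1 | 1 | 0 | 0
1 | 1 | 1 | 1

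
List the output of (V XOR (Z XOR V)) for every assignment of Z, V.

Z | V | Output
--------------
0 | 0 | 0
0 | 1 | 0
1 | 0 | 1
1 | 1 | 1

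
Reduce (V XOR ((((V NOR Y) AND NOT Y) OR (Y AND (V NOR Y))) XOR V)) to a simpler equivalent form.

By XOR self-cancellation ((E XOR v) XOR v = E) then distribution ((E AND v) OR (E AND NOT v) = E):
= (V NOR Y)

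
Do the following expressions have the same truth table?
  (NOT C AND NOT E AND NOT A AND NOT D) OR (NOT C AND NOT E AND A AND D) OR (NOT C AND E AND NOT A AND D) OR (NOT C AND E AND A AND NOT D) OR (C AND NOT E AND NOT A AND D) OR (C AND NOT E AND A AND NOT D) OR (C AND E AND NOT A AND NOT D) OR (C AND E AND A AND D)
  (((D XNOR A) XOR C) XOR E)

Yes, they are equivalent — the two output columns agree on all 16 assignments:
C | E | A | D | Expression 1 | Expression 2
-------------------------------------------
0 | 0 | 0 | 0 | 1 | 1
0 | 0 | 0 | 1 | 0 | 0
0 | 0 | 1 | 0 | 0 | 0
0 | 0 | 1 | 1 | 1 | 1
0 | 1 | 0 | 0 | 0 | 0
0 | 1 | 0 | 1 | 1 | 1
0 | 1 | 1 | 0 | 1 | 1
0 | 1 | 1 | 1 | 0 | 0
1 | 0 | 0 | 0 | 0 | 0
1 | 0 | 0 | 1 | 1 | 1
1 | 0 | 1 | 0 | 1 | 1
1 | 0 | 1 | 1 | 0 | 0
1 | 1 | 0 | 0 | 1 | 1
1 | 1 | 0 | 1 | 0 | 0
1 | 1 | 1 | 0 | 0 | 0
1 | 1 | 1 | 1 | 1 | 1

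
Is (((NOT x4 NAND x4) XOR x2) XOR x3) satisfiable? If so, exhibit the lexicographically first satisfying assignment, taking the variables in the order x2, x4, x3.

x2=0, x4=0, x3=0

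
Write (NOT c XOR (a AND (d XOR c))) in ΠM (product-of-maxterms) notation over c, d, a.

ΠM(3, 4, 6, 7) = (c OR NOT d OR NOT a) AND (NOT c OR d OR a) AND (NOT c OR NOT d OR a) AND (NOT c OR NOT d OR NOT a)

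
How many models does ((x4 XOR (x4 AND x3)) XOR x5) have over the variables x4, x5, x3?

Satisfying assignments: (0,1,0), (0,1,1), (1,0,0), (1,1,1)
Count: 4 out of 8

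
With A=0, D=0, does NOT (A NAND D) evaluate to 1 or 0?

Substituting: NOT (0 NAND 0)
= 0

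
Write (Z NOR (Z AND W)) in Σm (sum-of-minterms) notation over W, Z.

Σm(0, 2) = (NOT W AND NOT Z) OR (W AND NOT Z)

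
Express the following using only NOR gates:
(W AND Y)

((W NOR W) NOR (Y NOR Y))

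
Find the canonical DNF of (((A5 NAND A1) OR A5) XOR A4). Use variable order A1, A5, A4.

(NOT A1 AND NOT A5 AND NOT A4) OR (NOT A1 AND A5 AND NOT A4) OR (A1 AND NOT A5 AND NOT A4) OR (A1 AND A5 AND NOT A4)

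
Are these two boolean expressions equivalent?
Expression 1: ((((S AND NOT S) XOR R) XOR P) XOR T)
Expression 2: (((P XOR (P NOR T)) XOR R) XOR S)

No. Counterexample: with R=0, P=0, T=0, S=0, Expression 1 = 0 but Expression 2 = 1.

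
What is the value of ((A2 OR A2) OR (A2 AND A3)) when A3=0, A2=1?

Substituting: ((1 OR 1) OR (1 AND 0))
= 1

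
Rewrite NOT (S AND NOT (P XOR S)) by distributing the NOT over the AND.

NOT S OR (P XOR S)
De Morgan's: NOT(AND of terms) = OR of negations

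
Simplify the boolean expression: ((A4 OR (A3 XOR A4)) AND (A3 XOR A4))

By absorption (E AND (E OR v) = E):
= (A3 XOR A4)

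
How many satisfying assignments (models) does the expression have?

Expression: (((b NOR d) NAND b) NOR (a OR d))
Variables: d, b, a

No assignment satisfies the expression.
Count: 0 out of 8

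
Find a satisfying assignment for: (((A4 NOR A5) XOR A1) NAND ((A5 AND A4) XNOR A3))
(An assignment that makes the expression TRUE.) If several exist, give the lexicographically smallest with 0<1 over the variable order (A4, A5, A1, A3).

A4=0, A5=0, A1=0, A3=1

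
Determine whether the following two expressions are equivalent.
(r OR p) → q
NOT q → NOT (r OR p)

Yes, Contrapositive is always equivalent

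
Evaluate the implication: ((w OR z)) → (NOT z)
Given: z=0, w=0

Antecedent ((w OR z)) = 0; consequent (NOT z) = 1.
0 → 1 = 1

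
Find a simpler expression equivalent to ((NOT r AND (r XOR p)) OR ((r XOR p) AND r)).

By distribution ((E AND v) OR (E AND NOT v) = E):
= (r XOR p)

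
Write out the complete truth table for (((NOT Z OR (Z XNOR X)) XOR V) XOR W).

V | Z | X | W | Output
----------------------
0 | 0 | 0 | 0 | 1
0 | 0 | 0 | 1 | 0
0 | 0 | 1 | 0 | 1
0 | 0 | 1 | 1 | 0
0 | 1 | 0 | 0 | 0
0 | 1 | 0 | 1 | 1
0 | 1 | 1 | 0 | 1
0 | 1 | 1 | 1 | 0
1 | 0 | 0 | 0 | 0
1 | 0 | 0 | 1 | 1
1 | 0 | 1 | 0 | 0
1 | 0 | 1 | 1 | 1
1 | 1 | 0 | 0 | 1
1 | 1 | 0 | 1 | 0
1 | 1 | 1 | 0 | 0
1 | 1 | 1 | 1 | 1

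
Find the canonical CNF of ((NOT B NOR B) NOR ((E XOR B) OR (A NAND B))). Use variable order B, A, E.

(B OR A OR E) AND (B OR A OR NOT E) AND (B OR NOT A OR E) AND (B OR NOT A OR NOT E) AND (NOT B OR A OR E) AND (NOT B OR A OR NOT E) AND (NOT B OR NOT A OR E)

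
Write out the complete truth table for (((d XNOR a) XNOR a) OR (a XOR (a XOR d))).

d | a | Output
--------------
0 | 0 | 0
0 | 1 | 0
1 | 0 | 1
1 | 1 | 1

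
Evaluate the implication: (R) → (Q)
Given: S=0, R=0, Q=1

Antecedent (R) = 0; consequent (Q) = 1.
0 → 1 = 1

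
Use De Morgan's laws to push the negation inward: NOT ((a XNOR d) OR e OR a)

NOT (a XNOR d) AND NOT e AND NOT a
De Morgan's: NOT(OR of terms) = AND of negations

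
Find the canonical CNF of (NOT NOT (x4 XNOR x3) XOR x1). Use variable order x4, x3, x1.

(x4 OR x3 OR NOT x1) AND (x4 OR NOT x3 OR x1) AND (NOT x4 OR x3 OR x1) AND (NOT x4 OR NOT x3 OR NOT x1)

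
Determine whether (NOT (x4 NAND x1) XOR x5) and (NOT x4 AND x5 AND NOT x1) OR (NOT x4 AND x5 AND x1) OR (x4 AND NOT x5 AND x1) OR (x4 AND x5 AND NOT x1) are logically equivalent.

Yes, they are equivalent — the two output columns agree on all 8 assignments:
x4 | x5 | x1 | Expression 1 | Expression 2
------------------------------------------
0 | 0 | 0 | 0 | 0
0 | 0 | 1 | 0 | 0
0 | 1 | 0 | 1 | 1
0 | 1 | 1 | 1 | 1
1 | 0 | 0 | 0 | 0
1 | 0 | 1 | 1 | 1
1 | 1 | 0 | 1 | 1
1 | 1 | 1 | 0 | 0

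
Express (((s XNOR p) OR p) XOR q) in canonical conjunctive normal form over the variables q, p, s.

(q OR p OR NOT s) AND (NOT q OR p OR s) AND (NOT q OR NOT p OR s) AND (NOT q OR NOT p OR NOT s)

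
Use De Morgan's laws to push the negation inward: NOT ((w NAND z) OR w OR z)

NOT (w NAND z) AND NOT w AND NOT z
De Morgan's: NOT(OR of terms) = AND of negations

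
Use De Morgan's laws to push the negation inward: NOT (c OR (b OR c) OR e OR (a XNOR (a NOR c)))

NOT c AND NOT (b OR c) AND NOT e AND NOT (a XNOR (a NOR c))
De Morgan's: NOT(OR of terms) = AND of negations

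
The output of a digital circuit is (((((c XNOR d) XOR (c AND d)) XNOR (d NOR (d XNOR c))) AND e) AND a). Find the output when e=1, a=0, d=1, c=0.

Substituting: (((((0 XNOR 1) XOR (0 AND 1)) XNOR (1 NOR (1 XNOR 0))) AND 1) AND 0)
= 0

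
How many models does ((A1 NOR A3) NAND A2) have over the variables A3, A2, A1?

Satisfying assignments: (0,0,0), (0,0,1), (0,1,1), (1,0,0), (1,0,1), (1,1,0), (1,1,1)
Count: 7 out of 8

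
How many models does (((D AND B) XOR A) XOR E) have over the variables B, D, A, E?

Satisfying assignments: (0,0,0,1), (0,0,1,0), (0,1,0,1), (0,1,1,0), (1,0,0,1), (1,0,1,0), (1,1,0,0), (1,1,1,1)
Count: 8 out of 16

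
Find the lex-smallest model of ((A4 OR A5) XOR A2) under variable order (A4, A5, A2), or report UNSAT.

A4=0, A5=0, A2=1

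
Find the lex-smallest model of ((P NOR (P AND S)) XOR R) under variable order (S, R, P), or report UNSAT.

S=0, R=0, P=0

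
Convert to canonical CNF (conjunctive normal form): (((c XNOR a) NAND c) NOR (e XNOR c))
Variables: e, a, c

(e OR a OR c) AND (e OR a OR NOT c) AND (e OR NOT a OR c) AND (NOT e OR a OR c) AND (NOT e OR a OR NOT c) AND (NOT e OR NOT a OR c) AND (NOT e OR NOT a OR NOT c)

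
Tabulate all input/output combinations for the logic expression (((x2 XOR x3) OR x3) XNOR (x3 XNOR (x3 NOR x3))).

x3 | x2 | Output
----------------
0 | 0 | 1
0 | 1 | 0
1 | 0 | 0
1 | 1 | 0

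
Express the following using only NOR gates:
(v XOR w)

((((v NOR w) NOR (v NOR w)) NOR ((v NOR w) NOR (v NOR w))) NOR ((((v NOR v) NOR (w NOR w)) NOR ((v NOR v) NOR (w NOR w))) NOR (((v NOR v) NOR (w NOR w)) NOR ((v NOR v) NOR (w NOR w)))))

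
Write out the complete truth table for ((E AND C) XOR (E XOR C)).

E | C | Output
--------------
0 | 0 | 0
0 | 1 | 1
1 | 0 | 1
1 | 1 | 1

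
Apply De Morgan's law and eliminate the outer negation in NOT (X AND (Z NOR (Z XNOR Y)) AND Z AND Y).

NOT X OR NOT (Z NOR (Z XNOR Y)) OR NOT Z OR NOT Y
De Morgan's: NOT(AND of terms) = OR of negations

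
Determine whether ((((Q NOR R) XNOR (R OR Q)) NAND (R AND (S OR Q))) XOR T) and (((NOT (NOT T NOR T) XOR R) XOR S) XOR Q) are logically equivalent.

No. Counterexample: with R=0, S=0, T=0, Q=1, Expression 1 = 1 but Expression 2 = 0.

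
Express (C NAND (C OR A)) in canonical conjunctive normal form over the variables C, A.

(NOT C OR A) AND (NOT C OR NOT A)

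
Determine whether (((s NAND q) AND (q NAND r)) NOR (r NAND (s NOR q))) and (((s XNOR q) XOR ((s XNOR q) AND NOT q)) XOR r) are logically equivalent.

No. Counterexample: with q=0, r=1, s=0, Expression 1 = 0 but Expression 2 = 1.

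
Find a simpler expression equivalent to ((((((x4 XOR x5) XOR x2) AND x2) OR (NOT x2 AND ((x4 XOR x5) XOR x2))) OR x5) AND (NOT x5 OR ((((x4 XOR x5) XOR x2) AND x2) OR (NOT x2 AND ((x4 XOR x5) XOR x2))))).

By distribution ((E OR v) AND (E OR NOT v) = E) then distribution ((E AND v) OR (E AND NOT v) = E):
= ((x4 XOR x5) XOR x2)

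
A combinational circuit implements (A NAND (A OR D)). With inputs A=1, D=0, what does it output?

Substituting: (1 NAND (1 OR 0))
= 0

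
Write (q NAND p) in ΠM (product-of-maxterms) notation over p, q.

ΠM(3) = (NOT p OR NOT q)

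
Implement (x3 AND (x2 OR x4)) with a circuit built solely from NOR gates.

((x3 NOR x3) NOR (((x2 NOR x4) NOR (x2 NOR x4)) NOR ((x2 NOR x4) NOR (x2 NOR x4))))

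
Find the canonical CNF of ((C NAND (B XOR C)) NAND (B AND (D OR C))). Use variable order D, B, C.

(D OR NOT B OR NOT C) AND (NOT D OR NOT B OR C) AND (NOT D OR NOT B OR NOT C)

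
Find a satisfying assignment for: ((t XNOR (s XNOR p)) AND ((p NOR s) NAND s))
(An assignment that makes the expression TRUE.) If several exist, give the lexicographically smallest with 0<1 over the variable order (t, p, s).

t=0, p=0, s=1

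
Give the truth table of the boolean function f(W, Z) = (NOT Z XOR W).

W | Z | Output
--------------
0 | 0 | 1
0 | 1 | 0
1 | 0 | 0
1 | 1 | 1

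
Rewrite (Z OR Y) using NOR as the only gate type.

((Z NOR Y) NOR (Z NOR Y))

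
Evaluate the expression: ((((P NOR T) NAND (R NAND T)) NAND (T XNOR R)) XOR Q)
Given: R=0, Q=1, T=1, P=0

Substituting: ((((0 NOR 1) NAND (0 NAND 1)) NAND (1 XNOR 0)) XOR 1)
= 0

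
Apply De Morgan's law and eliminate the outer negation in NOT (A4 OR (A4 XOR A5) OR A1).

NOT A4 AND NOT (A4 XOR A5) AND NOT A1
De Morgan's: NOT(OR of terms) = AND of negations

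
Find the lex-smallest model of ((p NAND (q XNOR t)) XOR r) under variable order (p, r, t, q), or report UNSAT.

p=0, r=0, t=0, q=0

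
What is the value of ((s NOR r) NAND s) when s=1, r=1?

Substituting: ((1 NOR 1) NAND 1)
= 1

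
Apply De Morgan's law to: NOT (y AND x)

NOT y OR NOT x
De Morgan's: NOT(AND of terms) = OR of negations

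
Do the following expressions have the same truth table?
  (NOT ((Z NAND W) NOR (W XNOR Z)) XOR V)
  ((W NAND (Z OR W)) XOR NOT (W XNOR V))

Yes, they are equivalent — the two output columns agree on all 8 assignments:
V | Z | W | Expression 1 | Expression 2
---------------------------------------
0 | 0 | 0 | 1 | 1
0 | 0 | 1 | 1 | 1
0 | 1 | 0 | 1 | 1
0 | 1 | 1 | 1 | 1
1 | 0 | 0 | 0 | 0
1 | 0 | 1 | 0 | 0
1 | 1 | 0 | 0 | 0
1 | 1 | 1 | 0 | 0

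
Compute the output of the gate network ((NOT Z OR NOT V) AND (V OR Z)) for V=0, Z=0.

Substituting: ((NOT 0 OR NOT 0) AND (0 OR 0))
= 0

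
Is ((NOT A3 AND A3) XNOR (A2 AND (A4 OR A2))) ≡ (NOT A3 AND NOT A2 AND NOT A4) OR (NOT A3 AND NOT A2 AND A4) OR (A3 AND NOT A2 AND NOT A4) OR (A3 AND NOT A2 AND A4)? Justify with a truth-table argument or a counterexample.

Yes, they are equivalent — the two output columns agree on all 8 assignments:
A3 | A2 | A4 | Expression 1 | Expression 2
------------------------------------------
0 | 0 | 0 | 1 | 1
0 | 0 | 1 | 1 | 1
0 | 1 | 0 | 0 | 0
0 | 1 | 1 | 0 | 0
1 | 0 | 0 | 1 | 1
1 | 0 | 1 | 1 | 1
1 | 1 | 0 | 0 | 0
1 | 1 | 1 | 0 | 0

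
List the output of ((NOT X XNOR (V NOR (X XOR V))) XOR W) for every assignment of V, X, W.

V | X | W | Output
------------------
0 | 0 | 0 | 1
0 | 0 | 1 | 0
0 | 1 | 0 | 1
0 | 1 | 1 | 0
1 | 0 | 0 | 0
1 | 0 | 1 | 1
1 | 1 | 0 | 1
1 | 1 | 1 | 0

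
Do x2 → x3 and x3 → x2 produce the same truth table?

No, Converse is not equivalent to original (counterexample: x4=0, x3=0, x2=1)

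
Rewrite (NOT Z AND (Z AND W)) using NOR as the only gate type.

(((Z NOR Z) NOR (Z NOR Z)) NOR (((Z NOR Z) NOR (W NOR W)) NOR ((Z NOR Z) NOR (W NOR W))))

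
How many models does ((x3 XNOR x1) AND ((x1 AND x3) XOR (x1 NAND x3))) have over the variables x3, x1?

Satisfying assignments: (0,0), (1,1)
Count: 2 out of 4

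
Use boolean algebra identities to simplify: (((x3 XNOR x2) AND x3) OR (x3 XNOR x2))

By absorption (E OR (E AND v) = E):
= (x3 XNOR x2)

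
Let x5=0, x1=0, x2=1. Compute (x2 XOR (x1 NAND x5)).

Substituting: (1 XOR (0 NAND 0))
= 0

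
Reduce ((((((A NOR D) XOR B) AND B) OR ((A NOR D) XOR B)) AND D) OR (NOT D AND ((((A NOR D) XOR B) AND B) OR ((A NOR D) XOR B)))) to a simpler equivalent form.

By distribution ((E AND v) OR (E AND NOT v) = E) then absorption (E OR (E AND v) = E):
= ((A NOR D) XOR B)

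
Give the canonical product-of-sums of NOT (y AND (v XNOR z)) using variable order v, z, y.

ΠM(1, 7) = (v OR z OR NOT y) AND (NOT v OR NOT z OR NOT y)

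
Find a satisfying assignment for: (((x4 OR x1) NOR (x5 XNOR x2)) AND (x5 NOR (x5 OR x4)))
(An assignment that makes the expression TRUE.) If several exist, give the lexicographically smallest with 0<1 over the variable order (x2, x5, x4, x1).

x2=1, x5=0, x4=0, x1=0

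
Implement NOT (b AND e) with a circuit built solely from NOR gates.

(((b NOR b) NOR (e NOR e)) NOR ((b NOR b) NOR (e NOR e)))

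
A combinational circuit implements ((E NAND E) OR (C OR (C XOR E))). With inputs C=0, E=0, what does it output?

Substituting: ((0 NAND 0) OR (0 OR (0 XOR 0)))
= 1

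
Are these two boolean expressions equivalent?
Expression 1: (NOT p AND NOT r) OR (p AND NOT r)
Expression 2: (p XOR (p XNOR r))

Yes, they are equivalent — the two output columns agree on all 4 assignments:
p | r | Expression 1 | Expression 2
-----------------------------------
0 | 0 | 1 | 1
0 | 1 | 0 | 0
1 | 0 | 1 | 1
1 | 1 | 0 | 0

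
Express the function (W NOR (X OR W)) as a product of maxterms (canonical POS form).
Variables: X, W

ΠM(1, 2, 3) = (X OR NOT W) AND (NOT X OR W) AND (NOT X OR NOT W)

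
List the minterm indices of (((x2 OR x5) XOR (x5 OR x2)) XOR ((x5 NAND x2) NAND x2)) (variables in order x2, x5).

Σm(0, 1, 3) = (NOT x2 AND NOT x5) OR (NOT x2 AND x5) OR (x2 AND x5)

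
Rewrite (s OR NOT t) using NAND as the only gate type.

((s NAND s) NAND ((t NAND t) NAND (t NAND t)))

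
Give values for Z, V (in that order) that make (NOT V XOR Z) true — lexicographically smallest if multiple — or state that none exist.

Z=0, V=0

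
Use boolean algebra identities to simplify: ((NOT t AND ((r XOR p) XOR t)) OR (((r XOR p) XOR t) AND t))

By distribution ((E AND v) OR (E AND NOT v) = E):
= ((r XOR p) XOR t)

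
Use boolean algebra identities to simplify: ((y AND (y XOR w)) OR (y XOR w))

By absorption (E OR (E AND v) = E):
= (y XOR w)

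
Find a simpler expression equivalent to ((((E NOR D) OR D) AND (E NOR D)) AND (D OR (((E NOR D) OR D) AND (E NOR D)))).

By absorption (E AND (E OR v) = E) then absorption (E AND (E OR v) = E):
= (E NOR D)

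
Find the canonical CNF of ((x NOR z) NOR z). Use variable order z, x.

(z OR x) AND (NOT z OR x) AND (NOT z OR NOT x)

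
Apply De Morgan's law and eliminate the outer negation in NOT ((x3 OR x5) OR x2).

NOT (x3 OR x5) AND NOT x2
De Morgan's: NOT(OR of terms) = AND of negations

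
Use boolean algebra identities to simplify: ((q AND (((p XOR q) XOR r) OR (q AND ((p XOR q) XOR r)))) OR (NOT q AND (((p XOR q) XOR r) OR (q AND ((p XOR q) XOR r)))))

By distribution ((E AND v) OR (E AND NOT v) = E) then absorption (E OR (E AND v) = E):
= ((p XOR q) XOR r)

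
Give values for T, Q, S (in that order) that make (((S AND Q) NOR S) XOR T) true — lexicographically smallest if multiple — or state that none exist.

T=0, Q=0, S=0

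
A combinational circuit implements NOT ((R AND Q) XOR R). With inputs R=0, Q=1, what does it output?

Substituting: NOT ((0 AND 1) XOR 0)
= 1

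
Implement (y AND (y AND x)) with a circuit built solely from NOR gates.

((y NOR y) NOR (((y NOR y) NOR (x NOR x)) NOR ((y NOR y) NOR (x NOR x))))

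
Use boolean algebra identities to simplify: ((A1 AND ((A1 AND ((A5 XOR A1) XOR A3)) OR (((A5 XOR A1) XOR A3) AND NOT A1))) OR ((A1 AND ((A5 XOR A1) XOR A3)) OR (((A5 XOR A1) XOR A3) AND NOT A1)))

By absorption (E OR (E AND v) = E) then distribution ((E AND v) OR (E AND NOT v) = E):
= ((A5 XOR A1) XOR A3)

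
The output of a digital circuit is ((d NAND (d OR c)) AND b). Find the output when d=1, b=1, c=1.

Substituting: ((1 NAND (1 OR 1)) AND 1)
= 0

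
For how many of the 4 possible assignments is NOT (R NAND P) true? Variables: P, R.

Satisfying assignments: (1,1)
Count: 1 out of 4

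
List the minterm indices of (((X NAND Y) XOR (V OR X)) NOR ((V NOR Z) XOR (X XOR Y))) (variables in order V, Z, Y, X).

Σm(1, 8, 12) = (NOT V AND NOT Z AND NOT Y AND X) OR (V AND NOT Z AND NOT Y AND NOT X) OR (V AND Z AND NOT Y AND NOT X)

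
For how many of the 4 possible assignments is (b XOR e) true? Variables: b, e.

Satisfying assignments: (0,1), (1,0)
Count: 2 out of 4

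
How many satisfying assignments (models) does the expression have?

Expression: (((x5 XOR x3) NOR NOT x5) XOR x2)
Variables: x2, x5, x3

Satisfying assignments: (0,1,1), (1,0,0), (1,0,1), (1,1,0)
Count: 4 out of 8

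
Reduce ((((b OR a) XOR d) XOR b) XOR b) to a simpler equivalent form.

By XOR self-cancellation ((E XOR v) XOR v = E):
= ((b OR a) XOR d)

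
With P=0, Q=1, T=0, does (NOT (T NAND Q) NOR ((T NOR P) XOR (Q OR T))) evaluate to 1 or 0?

Substituting: (NOT (0 NAND 1) NOR ((0 NOR 0) XOR (1 OR 0)))
= 1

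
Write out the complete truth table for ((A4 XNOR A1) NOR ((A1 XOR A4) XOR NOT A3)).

A1 | A3 | A4 | Output
---------------------
0 | 0 | 0 | 0
0 | 0 | 1 | 1
0 | 1 | 0 | 0
0 | 1 | 1 | 0
1 | 0 | 0 | 1
1 | 0 | 1 | 0
1 | 1 | 0 | 0
1 | 1 | 1 | 0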